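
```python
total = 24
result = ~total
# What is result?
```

Trace:
`total = 24` → total = 24
`result = ~total` → result = -25
So result = -25

Answer: -25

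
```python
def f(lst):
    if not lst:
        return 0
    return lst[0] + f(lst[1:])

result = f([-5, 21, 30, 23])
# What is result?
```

(-5) + 21 + 30 + 23 + 0 = 69

Answer: 69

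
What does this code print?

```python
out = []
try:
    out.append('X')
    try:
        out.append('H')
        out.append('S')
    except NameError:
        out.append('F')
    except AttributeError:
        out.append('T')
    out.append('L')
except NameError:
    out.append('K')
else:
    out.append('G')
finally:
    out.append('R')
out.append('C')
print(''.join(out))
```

Execution trace: 'X' (try body) → 'H' (inner try body) → 'S' (inner try body, no exception) → 'L' (try body, no exception) → 'G' (else) → 'R' (finally) → 'C' (after the try/except). Output: XHSLGRC

Answer: XHSLGRC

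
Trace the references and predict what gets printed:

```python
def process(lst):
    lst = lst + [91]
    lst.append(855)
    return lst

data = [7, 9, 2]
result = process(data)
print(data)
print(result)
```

Key concept: rebinding parameter vs mutation.
Step by step:
`data = [7, 9, 2]` → data = [7, 9, 2]
`result = process(data)` → result = [7, 9, 2, 91, 855]
`print(data)` → prints [7, 9, 2]
`print(result)` → prints [7, 9, 2, 91, 855]

Answer:
[7, 9, 2]
[7, 9, 2, 91, 855]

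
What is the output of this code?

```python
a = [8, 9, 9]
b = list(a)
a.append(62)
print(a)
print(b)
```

Key concept: list() constructor creates copy.
Step by step:
`a = [8, 9, 9]` → a = [8, 9, 9]
`b = list(a)` → b = [8, 9, 9]
`a.append(62)` → a = [8, 9, 9, 62]
`print(a)` → prints [8, 9, 9, 62]
`print(b)` → prints [8, 9, 9]

Answer:
[8, 9, 9, 62]
[8, 9, 9]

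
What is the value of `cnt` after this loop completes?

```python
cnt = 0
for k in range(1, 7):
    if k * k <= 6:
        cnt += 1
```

Count numbers where k² ≤ 6
`cnt` takes the values: 0 → 1 → 2

Answer: 2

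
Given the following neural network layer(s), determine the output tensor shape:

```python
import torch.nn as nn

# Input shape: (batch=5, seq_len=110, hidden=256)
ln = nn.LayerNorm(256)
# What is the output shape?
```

Input: (5, 110, 256) -> Output: (5, 110, 256)

Answer: (5, 110, 256)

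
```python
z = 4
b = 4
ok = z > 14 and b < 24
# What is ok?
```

Trace:
`z = 4` → z = 4
`b = 4` → b = 4
`ok = z > 14 and b < 24` → ok = False
So ok = False

Answer: False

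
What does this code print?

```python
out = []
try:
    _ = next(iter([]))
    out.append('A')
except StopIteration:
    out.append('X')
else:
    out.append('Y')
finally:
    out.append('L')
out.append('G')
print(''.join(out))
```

Execution trace: 'X' (except StopIteration) → 'L' (finally) → 'G' (after the try/except). Output: XLG

Answer: XLG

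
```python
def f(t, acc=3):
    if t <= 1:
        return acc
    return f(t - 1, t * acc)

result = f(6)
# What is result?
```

Accumulator trace (n, acc): (6, 3) -> (5, 18) -> (4, 90) -> (3, 360) -> (2, 1080) -> (1, 2160) -> return 2160

Answer: 2160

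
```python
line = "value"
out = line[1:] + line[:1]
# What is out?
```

Trace:
`line = "value"` → line = 'value'
`out = line[1:] + line[:1]` → out = 'aluev'
So out = 'aluev'

Answer: 'aluev'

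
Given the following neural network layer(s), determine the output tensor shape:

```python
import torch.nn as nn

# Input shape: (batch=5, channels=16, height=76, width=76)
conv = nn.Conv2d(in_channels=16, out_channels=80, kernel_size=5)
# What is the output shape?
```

Input: (5, 16, 76, 76) -> Output: (5, 80, 72, 72)

Answer: (5, 80, 72, 72)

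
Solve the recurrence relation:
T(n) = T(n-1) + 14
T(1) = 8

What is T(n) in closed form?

Unrolling: T(n) = T(1) + 14·(n-1) = 8 + 14(n-1) = 14n - 6.

Answer: T(n) = 14n - 6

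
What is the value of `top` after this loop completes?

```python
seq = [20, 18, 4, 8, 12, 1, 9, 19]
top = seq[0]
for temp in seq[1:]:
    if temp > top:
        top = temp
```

Maximum of [20, 18, 4, 8, 12, 1, 9, 19]
`top` takes the values: 20

Answer: 20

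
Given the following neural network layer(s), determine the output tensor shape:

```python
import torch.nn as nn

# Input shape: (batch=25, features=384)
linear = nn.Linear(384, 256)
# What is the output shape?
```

Input: (25, 384) -> Output: (25, 256)

Answer: (25, 256)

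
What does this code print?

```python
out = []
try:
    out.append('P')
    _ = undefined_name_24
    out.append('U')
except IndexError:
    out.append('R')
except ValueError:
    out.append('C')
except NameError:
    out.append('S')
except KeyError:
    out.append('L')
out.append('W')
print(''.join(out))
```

Execution trace: 'P' (try body) → 'S' (except NameError) → 'W' (after the try/except). Output: PSW

Answer: PSW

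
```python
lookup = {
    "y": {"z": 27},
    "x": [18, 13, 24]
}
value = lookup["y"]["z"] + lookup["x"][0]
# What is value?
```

Trace:
`lookup = { ...` → lookup = {'y': {'z': 27}, 'x': [18, 13, 24]}
`value = lookup["y"]["z"] + lookup["x"][0]` → value = 45
So value = 45

Answer: 45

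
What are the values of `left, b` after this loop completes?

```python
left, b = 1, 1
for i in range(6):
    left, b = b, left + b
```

Fibonacci: after 6 iterations
`left, b` takes the values: (1, 1) → (1, 2) → (2, 3) → (3, 5) → (5, 8) → (8, 13) → (13, 21)

Answer: 13, 21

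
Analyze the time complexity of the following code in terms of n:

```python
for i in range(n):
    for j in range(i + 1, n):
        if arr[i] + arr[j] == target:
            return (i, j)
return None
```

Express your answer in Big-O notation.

This is Two sum brute force. Time complexity: O(n²).

Answer: O(n²)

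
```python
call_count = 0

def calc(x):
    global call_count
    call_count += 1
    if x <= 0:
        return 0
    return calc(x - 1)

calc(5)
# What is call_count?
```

Linear recursion stepping by 1: 6 calls from x=5 down to ≤0.

Answer: 6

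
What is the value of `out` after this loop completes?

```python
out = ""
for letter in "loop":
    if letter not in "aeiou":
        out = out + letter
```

Remove vowels from 'loop'
`out` takes the values: "" → "l" → "lp"

Answer: "lp"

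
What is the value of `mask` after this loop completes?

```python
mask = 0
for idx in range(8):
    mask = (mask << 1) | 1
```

Build 8 consecutive 1-bits: 0b11111111
`mask` takes the values: 0 → 1 → 3 → 7 → 15 → 31 → 63 → 127 → 255

Answer: 255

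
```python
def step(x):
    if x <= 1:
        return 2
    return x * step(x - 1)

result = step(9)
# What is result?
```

step(9) = 9 * 8 * 7 * 6 * 5 * 4 * 3 * 2 * 2 = 725760

Answer: 725760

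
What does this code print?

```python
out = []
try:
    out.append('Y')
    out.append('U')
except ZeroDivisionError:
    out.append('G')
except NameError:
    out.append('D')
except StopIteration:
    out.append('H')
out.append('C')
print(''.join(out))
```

Execution trace: 'Y' (try body) → 'U' (try body, no exception) → 'C' (after the try/except). Output: YUC

Answer: YUC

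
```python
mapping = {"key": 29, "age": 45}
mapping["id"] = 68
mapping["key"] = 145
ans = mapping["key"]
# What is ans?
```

Trace:
`mapping = {"key": 29, "age": 45}` → mapping = {'key': 29, 'age': 45}
`mapping["id"] = 68` → mapping = {'key': 29, 'age': 45, 'id': 68}
`mapping["key"] = 145` → mapping = {'key': 145, 'age': 45, 'id': 68}
`ans = mapping["key"]` → ans = 145
So ans = 145

Answer: 145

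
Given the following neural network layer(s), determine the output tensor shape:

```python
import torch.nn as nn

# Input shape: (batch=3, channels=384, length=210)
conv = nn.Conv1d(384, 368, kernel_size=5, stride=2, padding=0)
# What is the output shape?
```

Input: (3, 384, 210) -> Output: (3, 368, 103)

Answer: (3, 368, 103)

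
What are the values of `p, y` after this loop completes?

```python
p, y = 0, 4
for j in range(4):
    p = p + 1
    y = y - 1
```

p goes 0→4, y goes 4→0
`p, y` takes the values: (0, 4) → (1, 4) → (1, 3) → (2, 3) → (2, 2) → (3, 2) → (3, 1) → (4, 1) → (4, 0)

Answer: 4, 0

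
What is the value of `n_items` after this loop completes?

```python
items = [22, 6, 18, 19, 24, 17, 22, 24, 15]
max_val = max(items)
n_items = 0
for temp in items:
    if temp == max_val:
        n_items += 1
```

Count of max value 24 in [22, 6, 18, 19, 24, 17, 22, 24, 15]
`n_items` takes the values: 0 → 1 → 2

Answer: 2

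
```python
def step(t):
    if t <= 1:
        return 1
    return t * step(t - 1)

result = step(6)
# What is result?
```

step(6) = 6 * 5 * 4 * 3 * 2 * 1 = 720

Answer: 720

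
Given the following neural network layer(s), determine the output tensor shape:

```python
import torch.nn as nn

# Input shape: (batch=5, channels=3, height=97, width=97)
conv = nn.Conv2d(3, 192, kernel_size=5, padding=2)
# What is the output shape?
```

Input: (5, 3, 97, 97) -> Output: (5, 192, 97, 97)

Answer: (5, 192, 97, 97)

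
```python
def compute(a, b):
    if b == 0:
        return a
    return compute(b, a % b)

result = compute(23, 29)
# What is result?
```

compute(23, 29) -> compute(29, 23) -> compute(23, 6) -> compute(6, 5) -> compute(5, 1) -> compute(1, 0) -> 1

Answer: 1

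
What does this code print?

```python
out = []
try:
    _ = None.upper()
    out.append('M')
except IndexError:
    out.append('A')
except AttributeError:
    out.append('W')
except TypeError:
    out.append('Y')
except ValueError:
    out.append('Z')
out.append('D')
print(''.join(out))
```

Execution trace: 'W' (except AttributeError) → 'D' (after the try/except). Output: WD

Answer: WD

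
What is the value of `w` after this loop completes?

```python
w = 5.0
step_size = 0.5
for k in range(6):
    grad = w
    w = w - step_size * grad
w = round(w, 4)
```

Gradient descent: w = 5.0 * (1 - 0.5)^6
`w` takes the values: 5.0 → 2.5 → 1.25 → 0.625 → 0.3125 → 0.15625 → 0.078125 → 0.0781

Answer: 0.0781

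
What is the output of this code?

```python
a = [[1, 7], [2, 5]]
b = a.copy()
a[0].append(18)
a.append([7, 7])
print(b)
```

Key concept: shallow copy with nested lists.
Step by step:
`a = [[1, 7], [2, 5]]` → a = [[1, 7], [2, 5]]
`b = a.copy()` → b = [[1, 7], [2, 5]]
`a[0].append(18)` → a = [[1, 7, 18], [2, 5]]; b = [[1, 7, 18], [2, 5]]
`a.append([7, 7])` → a = [[1, 7, 18], [2, 5], [7, 7]]
`print(b)` → prints [[1, 7, 18], [2, 5]]

Answer: [[1, 7, 18], [2, 5]]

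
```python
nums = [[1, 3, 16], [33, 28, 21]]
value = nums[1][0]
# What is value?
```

Trace:
`nums = [[1, 3, 16], [33, 28, 21]]` → nums = [[1, 3, 16], [33, 28, 21]]
`value = nums[1][0]` → value = 33
So value = 33

Answer: 33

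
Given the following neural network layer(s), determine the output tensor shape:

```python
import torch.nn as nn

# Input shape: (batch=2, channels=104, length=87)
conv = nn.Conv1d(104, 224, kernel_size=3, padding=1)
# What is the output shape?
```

Input: (2, 104, 87) -> Output: (2, 224, 87)

Answer: (2, 224, 87)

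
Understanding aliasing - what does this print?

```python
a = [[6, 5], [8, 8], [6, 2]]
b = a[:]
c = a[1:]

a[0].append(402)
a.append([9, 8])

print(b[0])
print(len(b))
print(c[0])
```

Key concept: slice with nested mutation.
Step by step:
`a = [[6, 5], [8, 8], [6, 2]]` → a = [[6, 5], [8, 8], [6, 2]]
`b = a[:]` → b = [[6, 5], [8, 8], [6, 2]]
`c = a[1:]` → c = [[8, 8], [6, 2]]
`a[0].append(402)` → a = [[6, 5, 402], [8, 8], [6, 2]]; b = [[6, 5, 402], [8, 8], [6, 2]]
`a.append([9, 8])` → a = [[6, 5, 402], [8, 8], [6, 2], [9, 8]]
`print(b[0])` → prints [6, 5, 402]
`print(len(b))` → prints 3
`print(c[0])` → prints [8, 8]

Answer:
[6, 5, 402]
3
[8, 8]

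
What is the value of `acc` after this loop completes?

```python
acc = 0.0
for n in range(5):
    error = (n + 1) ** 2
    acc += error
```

Sum of squared losses 1² + 2² + ... + 5²
`acc` takes the values: 0.0 → 1.0 → 5.0 → 14.0 → 30.0 → 55.0

Answer: 55.0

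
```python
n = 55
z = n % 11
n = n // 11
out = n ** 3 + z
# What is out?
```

Trace:
`n = 55` → n = 55
`z = n % 11` → z = 0
`n = n // 11` → n = 5
`out = n ** 3 + z` → out = 125
So out = 125

Answer: 125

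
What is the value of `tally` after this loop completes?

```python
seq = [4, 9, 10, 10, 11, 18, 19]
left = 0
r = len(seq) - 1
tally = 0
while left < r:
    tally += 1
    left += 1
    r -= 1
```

Iterations until pointers meet (list length 7)
`tally` takes the values: 0 → 1 → 2 → 3

Answer: 3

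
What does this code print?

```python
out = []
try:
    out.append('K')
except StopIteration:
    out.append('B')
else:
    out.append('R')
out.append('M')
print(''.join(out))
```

Execution trace: 'K' (try body, no exception) → 'R' (else) → 'M' (after the try/except). Output: KRM

Answer: KRM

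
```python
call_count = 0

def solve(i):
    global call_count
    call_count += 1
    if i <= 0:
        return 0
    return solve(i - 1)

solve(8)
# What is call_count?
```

Linear recursion stepping by 1: 9 calls from i=8 down to ≤0.

Answer: 9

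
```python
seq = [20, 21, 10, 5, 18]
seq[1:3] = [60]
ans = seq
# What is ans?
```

Trace:
`seq = [20, 21, 10, 5, 18]` → seq = [20, 21, 10, 5, 18]
`seq[1:3] = [60]` → seq = [20, 60, 5, 18]
`ans = seq` → ans = [20, 60, 5, 18]
So ans = [20, 60, 5, 18]

Answer: [20, 60, 5, 18]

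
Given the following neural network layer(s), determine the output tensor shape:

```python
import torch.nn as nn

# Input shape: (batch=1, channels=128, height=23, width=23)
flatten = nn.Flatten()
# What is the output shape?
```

Input: (1, 128, 23, 23) -> Output: (1, 67712)

Answer: (1, 67712)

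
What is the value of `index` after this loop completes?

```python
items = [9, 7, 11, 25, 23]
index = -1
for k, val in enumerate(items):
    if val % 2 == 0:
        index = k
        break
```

First even number index in [9, 7, 11, 25, 23]
`index` takes the values: -1

Answer: -1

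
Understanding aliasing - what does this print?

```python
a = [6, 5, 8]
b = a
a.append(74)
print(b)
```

Key concept: basic list aliasing.
Step by step:
`a = [6, 5, 8]` → a = [6, 5, 8]
`b = a` → b = [6, 5, 8] (same object as a)
`a.append(74)` → a = [6, 5, 8, 74] (same object as b); b = [6, 5, 8, 74] (same object as a)
`print(b)` → prints [6, 5, 8, 74]

Answer: [6, 5, 8, 74]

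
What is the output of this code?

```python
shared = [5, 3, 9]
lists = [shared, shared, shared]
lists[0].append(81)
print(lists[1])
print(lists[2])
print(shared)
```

Key concept: list of same reference.
Step by step:
`shared = [5, 3, 9]` → shared = [5, 3, 9]
`lists = [shared, shared, shared]` → lists = [[5, 3, 9], [5, 3, 9], [5, 3, 9]]
`lists[0].append(81)` → shared = [5, 3, 9, 81]; lists = [[5, 3, 9, 81], [5, 3, 9, 81], [5, 3, 9, 81]]
`print(lists[1])` → prints [5, 3, 9, 81]
`print(lists[2])` → prints [5, 3, 9, 81]
`print(shared)` → prints [5, 3, 9, 81]

Answer:
[5, 3, 9, 81]
[5, 3, 9, 81]
[5, 3, 9, 81]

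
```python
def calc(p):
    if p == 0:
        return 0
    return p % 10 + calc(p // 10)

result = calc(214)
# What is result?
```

Sum of digits of 214: 4 + 1 + 2 = 7

Answer: 7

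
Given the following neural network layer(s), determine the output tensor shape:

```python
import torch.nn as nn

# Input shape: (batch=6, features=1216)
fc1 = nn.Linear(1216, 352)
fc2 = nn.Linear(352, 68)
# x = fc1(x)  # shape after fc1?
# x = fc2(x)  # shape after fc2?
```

Input: (6, 1216) -> after fc1: (6, 352) -> Output: (6, 68)

Answer: (6, 68)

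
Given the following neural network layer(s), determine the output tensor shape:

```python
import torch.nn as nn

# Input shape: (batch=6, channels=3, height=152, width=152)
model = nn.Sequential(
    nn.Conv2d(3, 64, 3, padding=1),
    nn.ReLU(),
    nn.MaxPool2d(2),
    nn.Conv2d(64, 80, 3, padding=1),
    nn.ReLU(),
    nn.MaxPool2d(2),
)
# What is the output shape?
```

Input: (6, 3, 152, 152) -> after first Conv2d: (6, 64, 152, 152) -> after first MaxPool2d: (6, 64, 76, 76) -> after second Conv2d: (6, 80, 76, 76) -> Output: (6, 80, 38, 38)

Answer: (6, 80, 38, 38)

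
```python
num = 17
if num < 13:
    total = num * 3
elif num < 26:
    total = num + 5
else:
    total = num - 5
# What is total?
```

Trace:
`num = 17` → num = 17
`if num < 13: ...` → num < 13 is False, num < 26 is True → total = 22
So total = 22

Answer: 22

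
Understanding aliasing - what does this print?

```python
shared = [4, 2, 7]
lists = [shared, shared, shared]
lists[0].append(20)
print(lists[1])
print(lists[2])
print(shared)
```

Key concept: list of same reference.
Step by step:
`shared = [4, 2, 7]` → shared = [4, 2, 7]
`lists = [shared, shared, shared]` → lists = [[4, 2, 7], [4, 2, 7], [4, 2, 7]]
`lists[0].append(20)` → shared = [4, 2, 7, 20]; lists = [[4, 2, 7, 20], [4, 2, 7, 20], [4, 2, 7, 20]]
`print(lists[1])` → prints [4, 2, 7, 20]
`print(lists[2])` → prints [4, 2, 7, 20]
`print(shared)` → prints [4, 2, 7, 20]

Answer:
[4, 2, 7, 20]
[4, 2, 7, 20]
[4, 2, 7, 20]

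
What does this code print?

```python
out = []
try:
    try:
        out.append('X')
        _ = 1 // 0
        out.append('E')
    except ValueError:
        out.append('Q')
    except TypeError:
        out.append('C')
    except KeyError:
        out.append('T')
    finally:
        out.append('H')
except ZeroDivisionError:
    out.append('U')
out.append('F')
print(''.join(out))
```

Execution trace: 'X' (try body) → 'H' (finally) → 'U' (outer except ZeroDivisionError) → 'F' (after the try/except). Output: XHUF

Answer: XHUF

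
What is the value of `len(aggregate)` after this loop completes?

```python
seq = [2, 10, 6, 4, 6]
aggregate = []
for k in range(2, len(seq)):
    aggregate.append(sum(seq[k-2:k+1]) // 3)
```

Number of 3-element averages
`aggregate` takes the values: [] → [6] → [6, 6] → [6, 6, 5]
So `len(aggregate)` = 3

Answer: 3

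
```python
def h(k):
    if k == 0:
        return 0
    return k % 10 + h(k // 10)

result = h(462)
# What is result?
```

Sum of digits of 462: 2 + 6 + 4 = 12

Answer: 12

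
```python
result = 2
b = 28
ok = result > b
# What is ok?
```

Trace:
`result = 2` → result = 2
`b = 28` → b = 28
`ok = result > b` → ok = False
So ok = False

Answer: False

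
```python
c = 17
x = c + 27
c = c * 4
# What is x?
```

Trace:
`c = 17` → c = 17
`x = c + 27` → x = 44
`c = c * 4` → c = 68
So x = 44

Answer: 44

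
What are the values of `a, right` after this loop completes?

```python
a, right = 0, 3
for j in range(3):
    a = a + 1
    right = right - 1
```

a goes 0→3, right goes 3→0
`a, right` takes the values: (0, 3) → (1, 3) → (1, 2) → (2, 2) → (2, 1) → (3, 1) → (3, 0)

Answer: 3, 0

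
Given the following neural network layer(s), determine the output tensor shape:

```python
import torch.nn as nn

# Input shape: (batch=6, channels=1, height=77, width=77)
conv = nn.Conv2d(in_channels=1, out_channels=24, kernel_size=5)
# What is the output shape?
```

Input: (6, 1, 77, 77) -> Output: (6, 24, 73, 73)

Answer: (6, 24, 73, 73)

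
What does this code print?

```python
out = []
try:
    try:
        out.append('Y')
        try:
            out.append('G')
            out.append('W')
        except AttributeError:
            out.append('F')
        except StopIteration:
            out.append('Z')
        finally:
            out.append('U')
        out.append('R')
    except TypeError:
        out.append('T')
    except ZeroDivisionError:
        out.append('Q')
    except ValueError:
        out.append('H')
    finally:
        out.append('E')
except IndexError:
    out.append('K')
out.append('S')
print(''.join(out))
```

Execution trace: 'Y' (try body) → 'G' (inner try body) → 'W' (inner try body, no exception) → 'U' (inner finally) → 'R' (try body, no exception) → 'E' (finally) → 'S' (after the try/except). Output: YGWURES

Answer: YGWURES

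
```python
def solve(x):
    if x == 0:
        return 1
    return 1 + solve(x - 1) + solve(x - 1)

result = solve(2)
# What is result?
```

solve(x) = 1 + 2·solve(x-1), solve(0)=1. Closed form: (1+1)·2^2 - 1 = 7.

Answer: 7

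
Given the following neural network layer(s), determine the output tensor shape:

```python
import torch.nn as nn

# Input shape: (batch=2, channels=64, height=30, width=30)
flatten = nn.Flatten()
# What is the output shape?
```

Input: (2, 64, 30, 30) -> Output: (2, 57600)

Answer: (2, 57600)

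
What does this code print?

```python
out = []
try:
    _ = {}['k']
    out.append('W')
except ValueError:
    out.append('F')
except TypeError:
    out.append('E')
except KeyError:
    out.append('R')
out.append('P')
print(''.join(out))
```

Execution trace: 'R' (except KeyError) → 'P' (after the try/except). Output: RP

Answer: RP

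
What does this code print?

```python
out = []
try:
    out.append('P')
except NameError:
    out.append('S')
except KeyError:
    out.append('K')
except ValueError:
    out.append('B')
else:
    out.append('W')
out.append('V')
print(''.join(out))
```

Execution trace: 'P' (try body, no exception) → 'W' (else) → 'V' (after the try/except). Output: PWV

Answer: PWV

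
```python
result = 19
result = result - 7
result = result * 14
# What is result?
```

Trace:
`result = 19` → result = 19
`result = result - 7` → result = 12
`result = result * 14` → result = 168
So result = 168

Answer: 168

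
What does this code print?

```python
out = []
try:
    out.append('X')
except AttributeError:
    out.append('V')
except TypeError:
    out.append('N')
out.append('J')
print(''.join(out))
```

Execution trace: 'X' (try body, no exception) → 'J' (after the try/except). Output: XJ

Answer: XJ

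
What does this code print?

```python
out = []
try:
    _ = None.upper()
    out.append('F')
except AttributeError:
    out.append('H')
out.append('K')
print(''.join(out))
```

Execution trace: 'H' (except AttributeError) → 'K' (after the try/except). Output: HK

Answer: HK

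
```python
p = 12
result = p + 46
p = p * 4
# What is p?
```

Trace:
`p = 12` → p = 12
`result = p + 46` → result = 58
`p = p * 4` → p = 48
So p = 48

Answer: 48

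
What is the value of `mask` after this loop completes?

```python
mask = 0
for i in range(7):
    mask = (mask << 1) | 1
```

Build 7 consecutive 1-bits: 0b1111111
`mask` takes the values: 0 → 1 → 3 → 7 → 15 → 31 → 63 → 127

Answer: 127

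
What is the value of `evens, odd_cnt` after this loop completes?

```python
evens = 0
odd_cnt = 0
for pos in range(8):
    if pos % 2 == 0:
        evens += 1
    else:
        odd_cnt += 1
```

Count evens and odds in range(8)
`evens, odd_cnt` takes the values: (0, 0) → (1, 0) → (1, 1) → (2, 1) → (2, 2) → (3, 2) → (3, 3) → (4, 3) → (4, 4)

Answer: 4, 4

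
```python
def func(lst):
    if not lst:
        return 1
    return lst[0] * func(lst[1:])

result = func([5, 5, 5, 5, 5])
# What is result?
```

Product over [5, 5, 5, 5, 5] = 5 * 5 * 5 * 5 * 5 = 3125

Answer: 3125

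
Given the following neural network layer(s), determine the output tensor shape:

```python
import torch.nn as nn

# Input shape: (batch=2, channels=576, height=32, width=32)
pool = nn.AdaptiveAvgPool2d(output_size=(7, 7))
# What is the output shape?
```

Input: (2, 576, 32, 32) -> Output: (2, 576, 7, 7)

Answer: (2, 576, 7, 7)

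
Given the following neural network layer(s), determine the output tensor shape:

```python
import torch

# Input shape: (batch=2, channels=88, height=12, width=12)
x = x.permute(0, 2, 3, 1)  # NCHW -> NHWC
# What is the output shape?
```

Input: (2, 88, 12, 12) -> Output: (2, 12, 12, 88)

Answer: (2, 12, 12, 88)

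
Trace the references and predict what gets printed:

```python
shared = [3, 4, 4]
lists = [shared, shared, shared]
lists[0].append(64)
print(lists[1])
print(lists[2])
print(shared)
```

Key concept: list of same reference.
Step by step:
`shared = [3, 4, 4]` → shared = [3, 4, 4]
`lists = [shared, shared, shared]` → lists = [[3, 4, 4], [3, 4, 4], [3, 4, 4]]
`lists[0].append(64)` → shared = [3, 4, 4, 64]; lists = [[3, 4, 4, 64], [3, 4, 4, 64], [3, 4, 4, 64]]
`print(lists[1])` → prints [3, 4, 4, 64]
`print(lists[2])` → prints [3, 4, 4, 64]
`print(shared)` → prints [3, 4, 4, 64]

Answer:
[3, 4, 4, 64]
[3, 4, 4, 64]
[3, 4, 4, 64]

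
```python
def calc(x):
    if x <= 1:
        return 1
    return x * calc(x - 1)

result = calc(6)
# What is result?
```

calc(6) = 6 * 5 * 4 * 3 * 2 * 1 = 720

Answer: 720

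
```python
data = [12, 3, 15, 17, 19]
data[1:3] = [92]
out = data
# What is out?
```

Trace:
`data = [12, 3, 15, 17, 19]` → data = [12, 3, 15, 17, 19]
`data[1:3] = [92]` → data = [12, 92, 17, 19]
`out = data` → out = [12, 92, 17, 19]
So out = [12, 92, 17, 19]

Answer: [12, 92, 17, 19]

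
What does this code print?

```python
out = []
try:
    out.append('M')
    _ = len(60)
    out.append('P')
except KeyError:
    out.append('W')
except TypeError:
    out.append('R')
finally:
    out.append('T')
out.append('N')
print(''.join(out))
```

Execution trace: 'M' (try body) → 'R' (except TypeError) → 'T' (finally) → 'N' (after the try/except). Output: MRTN

Answer: MRTN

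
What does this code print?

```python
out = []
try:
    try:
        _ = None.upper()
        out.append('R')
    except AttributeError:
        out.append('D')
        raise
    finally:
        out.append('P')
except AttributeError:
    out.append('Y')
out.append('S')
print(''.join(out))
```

Execution trace: 'D' (inner except AttributeError) → 'P' (inner finally) → 'Y' (outer except AttributeError) → 'S' (after the try/except). Output: DPYS

Answer: DPYS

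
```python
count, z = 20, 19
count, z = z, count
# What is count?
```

Trace:
`count, z = 20, 19` → count = 20; z = 19
`count, z = z, count` → count = 19; z = 20
So count = 19

Answer: 19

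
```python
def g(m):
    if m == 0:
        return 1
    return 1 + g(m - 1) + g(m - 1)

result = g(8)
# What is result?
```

g(m) = 1 + 2·g(m-1), g(0)=1. Closed form: (1+1)·2^8 - 1 = 511.

Answer: 511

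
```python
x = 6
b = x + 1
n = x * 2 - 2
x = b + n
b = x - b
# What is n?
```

Trace:
`x = 6` → x = 6
`b = x + 1` → b = 7
`n = x * 2 - 2` → n = 10
`x = b + n` → x = 17
`b = x - b` → b = 10
So n = 10

Answer: 10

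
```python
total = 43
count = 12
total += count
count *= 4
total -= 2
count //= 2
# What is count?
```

Trace:
`total = 43` → total = 43
`count = 12` → count = 12
`total += count` → total = 55
`count *= 4` → count = 48
`total -= 2` → total = 53
`count //= 2` → count = 24
So count = 24

Answer: 24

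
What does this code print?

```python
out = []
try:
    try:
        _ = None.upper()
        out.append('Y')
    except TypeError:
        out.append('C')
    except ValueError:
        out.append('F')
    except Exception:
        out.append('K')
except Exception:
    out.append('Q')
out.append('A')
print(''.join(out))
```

Execution trace: 'K' (inner except Exception) → 'A' (after the try/except). Output: KA

Answer: KA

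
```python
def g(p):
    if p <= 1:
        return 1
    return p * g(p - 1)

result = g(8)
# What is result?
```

g(8) = 8 * 7 * 6 * 5 * 4 * 3 * 2 * 1 = 40320

Answer: 40320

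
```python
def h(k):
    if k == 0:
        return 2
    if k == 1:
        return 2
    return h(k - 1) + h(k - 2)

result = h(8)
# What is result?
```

Build up from base cases: h(0)=2, h(1)=2, h(2)=4, h(3)=6, h(4)=10, h(5)=16, h(6)=26, ..., h(8)=68

Answer: 68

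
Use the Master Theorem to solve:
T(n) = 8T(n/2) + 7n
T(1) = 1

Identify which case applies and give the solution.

a=8, b=2, f(n)=7n. log_2(8) = 3. Since c=1 < 3, Case 1 applies: T(n) = Θ(n^log_b(a)) = O(n^3).

Answer: O(n^3) - Case 1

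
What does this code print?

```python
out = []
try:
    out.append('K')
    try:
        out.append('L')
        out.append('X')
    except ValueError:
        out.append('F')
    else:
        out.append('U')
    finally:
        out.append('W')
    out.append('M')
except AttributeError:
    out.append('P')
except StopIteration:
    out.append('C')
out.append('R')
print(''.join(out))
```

Execution trace: 'K' (try body) → 'L' (inner try body) → 'X' (inner try body, no exception) → 'U' (inner else) → 'W' (inner finally) → 'M' (try body, no exception) → 'R' (after the try/except). Output: KLXUWMR

Answer: KLXUWMR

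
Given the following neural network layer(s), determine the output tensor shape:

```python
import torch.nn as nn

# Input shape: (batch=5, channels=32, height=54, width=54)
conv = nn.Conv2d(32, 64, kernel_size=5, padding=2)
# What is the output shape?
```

Input: (5, 32, 54, 54) -> Output: (5, 64, 54, 54)

Answer: (5, 64, 54, 54)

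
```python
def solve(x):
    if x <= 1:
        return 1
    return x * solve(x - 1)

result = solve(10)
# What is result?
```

solve(10) = 10 * 9 * 8 * 7 * 6 * 5 * 4 * 3 * 2 * 1 = 3628800

Answer: 3628800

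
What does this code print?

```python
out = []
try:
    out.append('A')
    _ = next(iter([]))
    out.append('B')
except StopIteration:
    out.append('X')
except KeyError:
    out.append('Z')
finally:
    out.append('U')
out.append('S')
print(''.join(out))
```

Execution trace: 'A' (try body) → 'X' (except StopIteration) → 'U' (finally) → 'S' (after the try/except). Output: AXUS

Answer: AXUS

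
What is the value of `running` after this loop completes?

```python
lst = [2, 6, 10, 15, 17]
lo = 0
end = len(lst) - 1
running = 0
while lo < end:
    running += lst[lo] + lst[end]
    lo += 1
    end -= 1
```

Sum of pairs from ends
`running` takes the values: 0 → 19 → 40

Answer: 40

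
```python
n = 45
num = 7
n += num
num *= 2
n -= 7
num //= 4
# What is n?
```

Trace:
`n = 45` → n = 45
`num = 7` → num = 7
`n += num` → n = 52
`num *= 2` → num = 14
`n -= 7` → n = 45
`num //= 4` → num = 3
So n = 45

Answer: 45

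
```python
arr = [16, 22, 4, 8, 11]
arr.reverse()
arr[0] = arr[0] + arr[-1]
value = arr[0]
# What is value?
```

Trace:
`arr = [16, 22, 4, 8, 11]` → arr = [16, 22, 4, 8, 11]
`arr.reverse()` → arr = [11, 8, 4, 22, 16]
`arr[0] = arr[0] + arr[-1]` → arr = [27, 8, 4, 22, 16]
`value = arr[0]` → value = 27
So value = 27

Answer: 27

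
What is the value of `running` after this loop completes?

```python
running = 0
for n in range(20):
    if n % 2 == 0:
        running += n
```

Sum of even numbers 0 to 19
`running` takes the values: 0 → 2 → 6 → 12 → 20 → 30 → 42 → 56 → 72 → 90

Answer: 90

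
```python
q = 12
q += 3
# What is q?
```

Trace:
`q = 12` → q = 12
`q += 3` → q = 15
So q = 15

Answer: 15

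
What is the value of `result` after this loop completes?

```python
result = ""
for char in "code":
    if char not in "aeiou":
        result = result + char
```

Remove vowels from 'code'
`result` takes the values: "" → "c" → "cd"

Answer: "cd"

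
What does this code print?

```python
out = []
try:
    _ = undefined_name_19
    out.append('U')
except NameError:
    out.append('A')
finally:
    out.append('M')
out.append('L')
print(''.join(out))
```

Execution trace: 'A' (except NameError) → 'M' (finally) → 'L' (after the try/except). Output: AML

Answer: AML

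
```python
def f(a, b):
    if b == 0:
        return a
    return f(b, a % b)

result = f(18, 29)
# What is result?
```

f(18, 29) -> f(29, 18) -> f(18, 11) -> f(11, 7) -> f(7, 4) -> f(4, 3) -> f(3, 1) -> f(1, 0) -> 1

Answer: 1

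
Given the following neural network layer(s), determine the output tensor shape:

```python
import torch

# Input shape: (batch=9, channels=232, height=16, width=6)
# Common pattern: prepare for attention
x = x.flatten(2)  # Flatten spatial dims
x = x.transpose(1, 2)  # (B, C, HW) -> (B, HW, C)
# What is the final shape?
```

Input: (9, 232, 16, 6) -> after flatten(2): (9, 232, 96) -> Output: (9, 96, 232)

Answer: (9, 96, 232)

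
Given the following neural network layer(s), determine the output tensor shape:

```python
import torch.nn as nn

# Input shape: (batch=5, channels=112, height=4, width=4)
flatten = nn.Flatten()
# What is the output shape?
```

Input: (5, 112, 4, 4) -> Output: (5, 1792)

Answer: (5, 1792)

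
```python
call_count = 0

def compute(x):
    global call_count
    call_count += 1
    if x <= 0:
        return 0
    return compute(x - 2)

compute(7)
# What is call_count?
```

Linear recursion stepping by 2: 5 calls from x=7 down to ≤0.

Answer: 5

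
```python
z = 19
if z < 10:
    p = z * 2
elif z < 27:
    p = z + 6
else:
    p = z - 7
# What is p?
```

Trace:
`z = 19` → z = 19
`if z < 10: ...` → z < 10 is False, z < 27 is True → p = 25
So p = 25

Answer: 25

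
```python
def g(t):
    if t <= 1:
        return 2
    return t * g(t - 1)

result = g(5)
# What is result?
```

g(5) = 5 * 4 * 3 * 2 * 2 = 240

Answer: 240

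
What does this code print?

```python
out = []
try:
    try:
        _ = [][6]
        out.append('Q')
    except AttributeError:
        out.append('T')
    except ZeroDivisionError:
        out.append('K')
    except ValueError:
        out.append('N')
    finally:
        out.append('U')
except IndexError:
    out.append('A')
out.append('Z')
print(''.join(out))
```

Execution trace: 'U' (finally) → 'A' (outer except IndexError) → 'Z' (after the try/except). Output: UAZ

Answer: UAZ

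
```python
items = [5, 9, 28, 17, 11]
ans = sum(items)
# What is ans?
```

Trace:
`items = [5, 9, 28, 17, 11]` → items = [5, 9, 28, 17, 11]
`ans = sum(items)` → ans = 70
So ans = 70

Answer: 70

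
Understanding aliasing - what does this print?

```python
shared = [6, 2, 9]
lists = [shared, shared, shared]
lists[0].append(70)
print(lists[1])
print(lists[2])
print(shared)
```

Key concept: list of same reference.
Step by step:
`shared = [6, 2, 9]` → shared = [6, 2, 9]
`lists = [shared, shared, shared]` → lists = [[6, 2, 9], [6, 2, 9], [6, 2, 9]]
`lists[0].append(70)` → shared = [6, 2, 9, 70]; lists = [[6, 2, 9, 70], [6, 2, 9, 70], [6, 2, 9, 70]]
`print(lists[1])` → prints [6, 2, 9, 70]
`print(lists[2])` → prints [6, 2, 9, 70]
`print(shared)` → prints [6, 2, 9, 70]

Answer:
[6, 2, 9, 70]
[6, 2, 9, 70]
[6, 2, 9, 70]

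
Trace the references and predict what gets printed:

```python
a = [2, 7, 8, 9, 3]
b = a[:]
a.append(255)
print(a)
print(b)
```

Key concept: slice [:] creates copy.
Step by step:
`a = [2, 7, 8, 9, 3]` → a = [2, 7, 8, 9, 3]
`b = a[:]` → b = [2, 7, 8, 9, 3]
`a.append(255)` → a = [2, 7, 8, 9, 3, 255]
`print(a)` → prints [2, 7, 8, 9, 3, 255]
`print(b)` → prints [2, 7, 8, 9, 3]

Answer:
[2, 7, 8, 9, 3, 255]
[2, 7, 8, 9, 3]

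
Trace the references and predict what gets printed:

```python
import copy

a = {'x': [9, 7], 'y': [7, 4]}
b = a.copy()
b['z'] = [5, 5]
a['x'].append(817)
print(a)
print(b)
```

Key concept: shallow copy of dict with mutable values.
Step by step:
`a = {'x': [9, 7], 'y': [7, 4]}` → a = {'x': [9, 7], 'y': [7, 4]}
`b = a.copy()` → b = {'x': [9, 7], 'y': [7, 4]}
`b['z'] = [5, 5]` → b = {'x': [9, 7], 'y': [7, 4], 'z': [5, 5]}
`a['x'].append(817)` → a = {'x': [9, 7, 817], 'y': [7, 4]}; b = {'x': [9, 7, 817], 'y': [7, 4], 'z': [5, 5]}
`print(a)` → prints {'x': [9, 7, 817], 'y': [7, 4]}
`print(b)` → prints {'x': [9, 7, 817], 'y': [7, 4], 'z': [5, 5]}

Answer:
{'x': [9, 7, 817], 'y': [7, 4]}
{'x': [9, 7, 817], 'y': [7, 4], 'z': [5, 5]}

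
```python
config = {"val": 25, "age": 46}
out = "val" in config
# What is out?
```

Trace:
`config = {"val": 25, "age": 46}` → config = {'val': 25, 'age': 46}
`out = "val" in config` → out = True
So out = True

Answer: True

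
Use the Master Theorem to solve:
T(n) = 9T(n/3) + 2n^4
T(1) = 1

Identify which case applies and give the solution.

a=9, b=3, f(n)=2n^4. log_3(9) = 2. Since c=4 > 2 and the regularity condition holds (9(n/3)^4 = (9/3^4)n^4 with 9/3^4 < 1), Case 3 applies: T(n) = Θ(f(n)) = O(n^4).

Answer: O(n^4) - Case 3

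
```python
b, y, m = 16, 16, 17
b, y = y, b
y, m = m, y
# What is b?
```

Trace:
`b, y, m = 16, 16, 17` → b = 16; y = 16; m = 17
`b, y = y, b` → b = 16; y = 16
`y, m = m, y` → y = 17; m = 16
So b = 16

Answer: 16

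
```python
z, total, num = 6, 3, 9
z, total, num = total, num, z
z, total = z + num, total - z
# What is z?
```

Trace:
`z, total, num = 6, 3, 9` → z = 6; total = 3; num = 9
`z, total, num = total, num, z` → z = 3; total = 9; num = 6
`z, total = z + num, total - z` → z = 9; total = 6
So z = 9

Answer: 9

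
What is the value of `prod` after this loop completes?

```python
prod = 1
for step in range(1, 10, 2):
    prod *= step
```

Product of 1, 3, 5, ... up to 9
`prod` takes the values: 1 → 3 → 15 → 105 → 945

Answer: 945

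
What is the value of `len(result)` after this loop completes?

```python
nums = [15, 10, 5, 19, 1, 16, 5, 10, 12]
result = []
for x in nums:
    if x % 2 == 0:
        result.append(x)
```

Count even numbers in [15, 10, 5, 19, 1, 16, 5, 10, 12]
`result` takes the values: [] → [10] → [10, 16] → [10, 16, 10] → [10, 16, 10, 12]
So `len(result)` = 4

Answer: 4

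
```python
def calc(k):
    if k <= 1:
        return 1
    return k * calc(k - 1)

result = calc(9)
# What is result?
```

calc(9) = 9 * 8 * 7 * 6 * 5 * 4 * 3 * 2 * 1 = 362880

Answer: 362880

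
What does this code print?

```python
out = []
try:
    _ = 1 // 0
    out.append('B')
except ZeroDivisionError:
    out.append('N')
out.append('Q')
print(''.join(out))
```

Execution trace: 'N' (except ZeroDivisionError) → 'Q' (after the try/except). Output: NQ

Answer: NQ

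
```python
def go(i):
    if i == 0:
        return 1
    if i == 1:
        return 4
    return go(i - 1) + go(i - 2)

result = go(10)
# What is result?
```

Build up from base cases: go(0)=1, go(1)=4, go(2)=5, go(3)=9, go(4)=14, go(5)=23, go(6)=37, ..., go(10)=254

Answer: 254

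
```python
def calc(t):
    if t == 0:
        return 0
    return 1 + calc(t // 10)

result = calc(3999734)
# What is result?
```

Count of digits of 3999734: 7

Answer: 7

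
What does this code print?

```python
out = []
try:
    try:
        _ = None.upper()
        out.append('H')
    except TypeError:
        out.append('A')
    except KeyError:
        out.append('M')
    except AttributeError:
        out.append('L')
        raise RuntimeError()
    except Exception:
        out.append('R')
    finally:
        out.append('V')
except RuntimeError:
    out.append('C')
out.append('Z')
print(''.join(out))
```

Execution trace: 'L' (inner except AttributeError) → 'V' (inner finally) → 'C' (outer except RuntimeError) → 'Z' (after the try/except). Output: LVCZ

Answer: LVCZ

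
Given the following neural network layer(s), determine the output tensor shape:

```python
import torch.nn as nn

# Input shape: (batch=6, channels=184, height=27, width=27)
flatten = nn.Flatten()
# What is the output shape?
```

Input: (6, 184, 27, 27) -> Output: (6, 134136)

Answer: (6, 134136)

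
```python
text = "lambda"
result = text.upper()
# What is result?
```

Trace:
`text = "lambda"` → text = 'lambda'
`result = text.upper()` → result = 'LAMBDA'
So result = 'LAMBDA'

Answer: 'LAMBDA'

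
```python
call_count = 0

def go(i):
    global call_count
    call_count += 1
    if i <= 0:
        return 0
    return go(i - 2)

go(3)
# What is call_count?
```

Linear recursion stepping by 2: 3 calls from i=3 down to ≤0.

Answer: 3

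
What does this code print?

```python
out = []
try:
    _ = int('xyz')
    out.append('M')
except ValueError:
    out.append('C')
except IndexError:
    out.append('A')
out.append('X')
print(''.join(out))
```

Execution trace: 'C' (except ValueError) → 'X' (after the try/except). Output: CX

Answer: CX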